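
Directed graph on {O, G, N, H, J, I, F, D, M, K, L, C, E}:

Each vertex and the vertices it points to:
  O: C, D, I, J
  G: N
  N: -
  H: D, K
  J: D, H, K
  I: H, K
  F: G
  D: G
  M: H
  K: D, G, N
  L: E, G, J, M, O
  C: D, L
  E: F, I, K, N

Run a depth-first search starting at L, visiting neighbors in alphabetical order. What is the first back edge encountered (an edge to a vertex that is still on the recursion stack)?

C->L

DFS from L (visiting neighbors in alphabetical order); mark gray on enter, black on exit:
L gray
  E gray
    F gray
      G gray
        N gray
        N black
      G black
    F black
    I gray
      H gray
        D gray
          D→G: G black — skip
        D black
        K gray
          K→D: D black — skip
          K→G: G black — skip
          K→N: N black — skip
        K black
      H black
      I→K: K black — skip
    I black
    E→K: K black — skip
    E→N: N black — skip
  E black
  L→G: G black — skip
  J gray
    J→D: D black — skip
    J→H: H black — skip
    J→K: K black — skip
  J black
  M gray
    M→H: H black — skip
  M black
  O gray
    C gray
      C→D: D black — skip
      C→L: L is gray → back edge
First back edge: C → L.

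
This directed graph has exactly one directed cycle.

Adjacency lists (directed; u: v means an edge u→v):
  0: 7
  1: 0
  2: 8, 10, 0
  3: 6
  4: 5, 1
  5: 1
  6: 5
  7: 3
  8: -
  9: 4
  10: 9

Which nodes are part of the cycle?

DFS with gray/black marking from 0:
0 gray
  7 gray
    3 gray
      6 gray
        5 gray
          1 gray
            1→0: 0 is gray → back edge
Back edge closes the cycle 0 → 7 → 3 → 6 → 5 → 1 → 0; its vertices are {0, 1, 3, 5, 6, 7}.

0, 1, 3, 5, 6, 7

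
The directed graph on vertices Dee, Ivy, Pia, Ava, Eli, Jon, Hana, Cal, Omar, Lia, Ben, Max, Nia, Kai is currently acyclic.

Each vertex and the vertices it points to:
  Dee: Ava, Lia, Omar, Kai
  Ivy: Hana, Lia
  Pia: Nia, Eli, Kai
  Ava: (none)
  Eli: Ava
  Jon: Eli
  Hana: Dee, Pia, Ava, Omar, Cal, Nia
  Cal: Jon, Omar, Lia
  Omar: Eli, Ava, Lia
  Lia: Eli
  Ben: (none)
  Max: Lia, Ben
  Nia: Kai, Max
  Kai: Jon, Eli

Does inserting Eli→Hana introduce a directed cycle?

Adding Eli→Hana creates a cycle iff Hana can already reach Eli.
Path from Hana: Hana → Pia → Eli.
So Hana → … → Eli → Hana is a cycle.

Yes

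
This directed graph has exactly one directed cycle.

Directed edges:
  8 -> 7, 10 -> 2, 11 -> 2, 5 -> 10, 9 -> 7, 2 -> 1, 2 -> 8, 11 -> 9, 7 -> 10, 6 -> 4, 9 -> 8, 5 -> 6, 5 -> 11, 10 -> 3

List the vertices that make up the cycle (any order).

2, 7, 8, 10

DFS with gray/black marking from 10:
10 gray
  2 gray
    8 gray
      7 gray
        7→10: 10 is gray → back edge
Back edge closes the cycle 10 → 2 → 8 → 7 → 10; its vertices are {2, 7, 8, 10}.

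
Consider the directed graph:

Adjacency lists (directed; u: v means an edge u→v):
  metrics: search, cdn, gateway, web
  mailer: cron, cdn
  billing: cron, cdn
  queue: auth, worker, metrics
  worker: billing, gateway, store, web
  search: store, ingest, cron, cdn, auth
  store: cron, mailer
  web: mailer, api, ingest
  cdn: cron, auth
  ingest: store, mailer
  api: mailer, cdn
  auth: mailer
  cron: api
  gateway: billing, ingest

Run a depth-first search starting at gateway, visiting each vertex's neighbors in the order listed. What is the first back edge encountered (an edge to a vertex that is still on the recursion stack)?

mailer→cron

DFS from gateway (visiting each vertex's neighbors in the order listed); mark gray on enter, black on exit:
gateway gray
  billing gray
    cron gray
      api gray
        mailer gray
          mailer→cron: cron is gray → back edge
First back edge: mailer → cron.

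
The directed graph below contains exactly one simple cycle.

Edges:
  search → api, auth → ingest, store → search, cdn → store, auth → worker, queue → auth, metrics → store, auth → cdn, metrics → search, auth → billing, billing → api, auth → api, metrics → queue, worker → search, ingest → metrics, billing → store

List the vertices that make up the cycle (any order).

DFS with gray/black marking from metrics:
metrics gray
  store gray
    search gray
      api gray
      api black
    search black
  store black
  queue gray
    auth gray
      ingest gray
        ingest→metrics: metrics is gray → back edge
Back edge closes the cycle metrics → queue → auth → ingest → metrics; its vertices are {auth, queue, ingest, metrics}.

auth, queue, ingest, metrics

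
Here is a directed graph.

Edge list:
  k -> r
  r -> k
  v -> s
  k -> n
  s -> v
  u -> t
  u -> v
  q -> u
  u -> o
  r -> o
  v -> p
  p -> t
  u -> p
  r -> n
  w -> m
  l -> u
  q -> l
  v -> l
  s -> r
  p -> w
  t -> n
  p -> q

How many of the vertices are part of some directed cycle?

A vertex is on a directed cycle iff it belongs to a strongly connected component of size ≥ 2 (or has a self-loop).
The vertices on cycles are {k, l, p, q, r, s, u, v} — 8 in total.

8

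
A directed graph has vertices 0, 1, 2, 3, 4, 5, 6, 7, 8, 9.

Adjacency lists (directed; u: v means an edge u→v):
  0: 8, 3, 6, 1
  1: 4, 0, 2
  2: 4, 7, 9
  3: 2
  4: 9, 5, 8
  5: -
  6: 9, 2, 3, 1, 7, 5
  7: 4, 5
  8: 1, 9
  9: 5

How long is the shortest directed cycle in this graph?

2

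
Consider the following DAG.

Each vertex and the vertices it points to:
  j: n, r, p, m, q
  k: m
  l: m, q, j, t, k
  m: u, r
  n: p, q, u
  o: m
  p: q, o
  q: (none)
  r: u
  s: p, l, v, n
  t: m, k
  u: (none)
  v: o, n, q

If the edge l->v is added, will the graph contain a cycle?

No

Adding l→v creates a cycle iff v can already reach l.
Explore from v: no path reaches l. The graph stays acyclic.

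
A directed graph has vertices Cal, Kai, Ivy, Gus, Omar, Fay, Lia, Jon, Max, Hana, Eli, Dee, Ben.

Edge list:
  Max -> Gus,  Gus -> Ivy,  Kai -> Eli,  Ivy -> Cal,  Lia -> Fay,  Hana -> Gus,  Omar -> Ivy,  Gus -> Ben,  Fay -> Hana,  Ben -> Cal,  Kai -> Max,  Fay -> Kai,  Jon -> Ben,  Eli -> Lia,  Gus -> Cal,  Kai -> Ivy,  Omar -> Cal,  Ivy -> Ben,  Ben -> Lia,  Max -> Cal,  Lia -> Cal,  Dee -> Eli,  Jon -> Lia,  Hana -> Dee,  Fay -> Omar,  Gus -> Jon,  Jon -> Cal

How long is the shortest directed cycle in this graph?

4

For each vertex v, BFS finds the shortest path from v back to v.
The shortest such closed walk is Fay → Kai → Eli → Lia → Fay, length 4.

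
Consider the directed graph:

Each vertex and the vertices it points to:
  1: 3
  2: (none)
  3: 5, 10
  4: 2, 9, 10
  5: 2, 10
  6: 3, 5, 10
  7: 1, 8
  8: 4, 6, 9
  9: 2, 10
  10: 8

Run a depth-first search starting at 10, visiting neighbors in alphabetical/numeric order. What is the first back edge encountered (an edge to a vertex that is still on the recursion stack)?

9->10

DFS from 10 (visiting neighbors in alphabetical/numeric order); mark gray on enter, black on exit:
10 gray
  8 gray
    4 gray
      2 gray
      2 black
      9 gray
        9→2: 2 black — skip
        9→10: 10 is gray → back edge
First back edge: 9 → 10.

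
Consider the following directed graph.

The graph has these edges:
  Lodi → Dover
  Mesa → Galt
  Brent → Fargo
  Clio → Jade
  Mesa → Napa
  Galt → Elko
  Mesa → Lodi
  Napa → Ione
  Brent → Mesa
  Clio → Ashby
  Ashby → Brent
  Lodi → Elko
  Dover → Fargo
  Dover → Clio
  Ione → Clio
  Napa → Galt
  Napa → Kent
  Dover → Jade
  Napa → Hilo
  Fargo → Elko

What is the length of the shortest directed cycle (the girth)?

6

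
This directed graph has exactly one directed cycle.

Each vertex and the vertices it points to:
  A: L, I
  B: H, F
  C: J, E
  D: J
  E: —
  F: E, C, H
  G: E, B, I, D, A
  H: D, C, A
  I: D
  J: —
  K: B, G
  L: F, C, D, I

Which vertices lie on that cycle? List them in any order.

DFS with gray/black marking from A:
A gray
  L gray
    F gray
      E gray
      E black
      C gray
        J gray
        J black
        C→E: E black — skip
      C black
      H gray
        D gray
          D→J: J black — skip
        D black
        H→C: C black — skip
        H→A: A is gray → back edge
Back edge closes the cycle A → L → F → H → A; its vertices are {A, F, H, L}.

A, F, H, L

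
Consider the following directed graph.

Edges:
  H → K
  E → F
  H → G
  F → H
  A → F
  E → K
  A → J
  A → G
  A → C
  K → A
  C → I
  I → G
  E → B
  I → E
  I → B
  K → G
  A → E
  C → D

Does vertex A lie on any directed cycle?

Yes

A is on a cycle iff A can reach itself via ≥1 edge.
A → E → K → A — yes.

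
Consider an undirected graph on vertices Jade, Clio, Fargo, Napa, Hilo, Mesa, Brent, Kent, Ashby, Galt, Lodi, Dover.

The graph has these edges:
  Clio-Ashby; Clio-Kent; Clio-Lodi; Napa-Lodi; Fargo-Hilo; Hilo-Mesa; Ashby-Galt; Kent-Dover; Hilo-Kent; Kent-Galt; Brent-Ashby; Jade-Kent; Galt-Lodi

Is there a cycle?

DFS, tracking each vertex's parent; an edge to a visited non-parent vertex closes a cycle.
Start from Napa:
visit Napa (parent –)
  visit Lodi (parent Napa)
    visit Galt (parent Lodi)
      Galt–Lodi: parent, skip
      visit Ashby (parent Galt)
        visit Clio (parent Ashby)
          visit Kent (parent Clio)
            Kent–Galt: Galt visited and ≠ parent → cycle
Cycle: Galt – Ashby – Clio – Kent – Galt.

Yes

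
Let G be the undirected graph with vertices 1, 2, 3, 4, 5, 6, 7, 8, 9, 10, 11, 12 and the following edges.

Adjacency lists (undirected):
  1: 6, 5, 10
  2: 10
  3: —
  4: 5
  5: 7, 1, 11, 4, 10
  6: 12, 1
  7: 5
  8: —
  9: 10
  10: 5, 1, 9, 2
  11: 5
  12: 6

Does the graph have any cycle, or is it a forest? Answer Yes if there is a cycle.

DFS, tracking each vertex's parent; an edge to a visited non-parent vertex closes a cycle.
Start from 1:
visit 1 (parent –)
  visit 6 (parent 1)
    visit 12 (parent 6)
      12–6: parent, skip
    6–1: parent, skip
  visit 5 (parent 1)
    visit 7 (parent 5)
      7–5: parent, skip
    5–1: parent, skip
    visit 11 (parent 5)
      11–5: parent, skip
    visit 4 (parent 5)
      4–5: parent, skip
    visit 10 (parent 5)
      10–5: parent, skip
      10–1: 1 visited and ≠ parent → cycle
Cycle: 1 – 5 – 10 – 1.

Yes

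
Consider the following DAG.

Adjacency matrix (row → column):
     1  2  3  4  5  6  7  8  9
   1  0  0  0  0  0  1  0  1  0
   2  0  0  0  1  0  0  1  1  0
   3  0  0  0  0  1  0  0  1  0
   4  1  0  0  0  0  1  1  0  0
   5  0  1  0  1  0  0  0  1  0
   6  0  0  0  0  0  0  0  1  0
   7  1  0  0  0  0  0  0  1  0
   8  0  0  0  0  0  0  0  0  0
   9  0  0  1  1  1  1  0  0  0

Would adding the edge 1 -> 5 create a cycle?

Yes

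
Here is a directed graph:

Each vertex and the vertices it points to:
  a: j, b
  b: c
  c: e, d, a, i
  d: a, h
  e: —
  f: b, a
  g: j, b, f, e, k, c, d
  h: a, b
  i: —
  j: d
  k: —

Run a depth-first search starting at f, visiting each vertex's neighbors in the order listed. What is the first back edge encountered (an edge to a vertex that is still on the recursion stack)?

j→d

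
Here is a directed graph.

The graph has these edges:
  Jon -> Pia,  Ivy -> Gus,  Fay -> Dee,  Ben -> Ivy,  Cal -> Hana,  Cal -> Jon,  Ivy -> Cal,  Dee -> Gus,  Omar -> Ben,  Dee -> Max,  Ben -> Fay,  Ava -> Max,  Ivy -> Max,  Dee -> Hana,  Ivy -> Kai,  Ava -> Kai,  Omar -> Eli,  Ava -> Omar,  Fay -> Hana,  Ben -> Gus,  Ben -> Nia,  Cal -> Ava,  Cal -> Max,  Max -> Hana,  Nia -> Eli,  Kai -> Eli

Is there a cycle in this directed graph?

DFS with white/gray/black marking, starting from Ava:
Ava gray
  Max gray
    Hana gray
    Hana black
  Max black
  Omar gray
    Eli gray
    Eli black
    Ben gray
      Ivy gray
        Cal gray
          Cal→Hana: Hana black — skip
          Jon gray
            Pia gray
            Pia black
          Jon black
          Cal→Max: Max black — skip
          Cal→Ava: Ava is gray → back edge
Back edge found, so a cycle exists: Ava → Omar → Ben → Ivy → Cal → Ava.

Yes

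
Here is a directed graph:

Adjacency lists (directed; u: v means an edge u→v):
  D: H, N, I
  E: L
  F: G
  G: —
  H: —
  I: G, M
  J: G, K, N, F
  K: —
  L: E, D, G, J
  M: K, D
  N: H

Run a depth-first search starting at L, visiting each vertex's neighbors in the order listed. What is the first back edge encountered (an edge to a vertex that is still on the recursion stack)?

E->L

DFS from L (visiting each vertex's neighbors in the order listed); mark gray on enter, black on exit:
L gray
  E gray
    E→L: L is gray → back edge
First back edge: E → L.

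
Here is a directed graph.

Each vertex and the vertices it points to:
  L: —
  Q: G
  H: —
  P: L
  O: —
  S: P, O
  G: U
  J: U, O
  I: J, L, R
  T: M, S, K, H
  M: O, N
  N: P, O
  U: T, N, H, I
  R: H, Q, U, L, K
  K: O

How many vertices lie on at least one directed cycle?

A vertex is on a directed cycle iff it belongs to a strongly connected component of size ≥ 2 (or has a self-loop).
The vertices on cycles are {G, I, J, Q, R, U} — 6 in total.

6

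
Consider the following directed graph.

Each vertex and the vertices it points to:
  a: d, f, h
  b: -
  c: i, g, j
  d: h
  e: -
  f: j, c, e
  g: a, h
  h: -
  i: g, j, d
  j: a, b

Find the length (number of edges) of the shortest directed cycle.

3

For each vertex v, BFS finds the shortest path from v back to v.
The shortest such closed walk is a → f → j → a, length 3.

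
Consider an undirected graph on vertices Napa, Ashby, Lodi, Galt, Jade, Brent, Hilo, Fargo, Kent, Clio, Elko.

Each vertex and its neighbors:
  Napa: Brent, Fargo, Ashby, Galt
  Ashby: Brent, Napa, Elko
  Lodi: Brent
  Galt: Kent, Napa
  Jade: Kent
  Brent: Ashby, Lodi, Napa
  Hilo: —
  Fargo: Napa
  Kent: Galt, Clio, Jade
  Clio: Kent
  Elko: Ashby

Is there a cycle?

Yes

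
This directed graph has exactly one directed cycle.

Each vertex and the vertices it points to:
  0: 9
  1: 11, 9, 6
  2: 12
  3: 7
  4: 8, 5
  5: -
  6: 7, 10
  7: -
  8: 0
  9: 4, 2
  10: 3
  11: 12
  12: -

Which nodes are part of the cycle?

0, 4, 8, 9

DFS with gray/black marking from 9:
9 gray
  4 gray
    8 gray
      0 gray
        0→9: 9 is gray → back edge
Back edge closes the cycle 9 → 4 → 8 → 0 → 9; its vertices are {0, 4, 8, 9}.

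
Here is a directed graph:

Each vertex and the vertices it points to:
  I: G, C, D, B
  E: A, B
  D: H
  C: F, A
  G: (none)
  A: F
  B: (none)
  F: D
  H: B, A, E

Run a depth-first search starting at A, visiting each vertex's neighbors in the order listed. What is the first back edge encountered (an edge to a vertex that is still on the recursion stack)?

DFS from A (visiting each vertex's neighbors in the order listed); mark gray on enter, black on exit:
A gray
  F gray
    D gray
      H gray
        B gray
        B black
        H→A: A is gray → back edge
First back edge: H → A.

H->A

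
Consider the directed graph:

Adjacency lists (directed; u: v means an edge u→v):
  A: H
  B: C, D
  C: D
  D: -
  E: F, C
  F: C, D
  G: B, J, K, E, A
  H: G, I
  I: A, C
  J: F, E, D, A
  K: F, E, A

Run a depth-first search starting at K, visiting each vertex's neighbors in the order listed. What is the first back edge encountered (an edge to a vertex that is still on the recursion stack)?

DFS from K (visiting each vertex's neighbors in the order listed); mark gray on enter, black on exit:
K gray
  F gray
    C gray
      D gray
      D black
    C black
    F→D: D black — skip
  F black
  E gray
    E→F: F black — skip
    E→C: C black — skip
  E black
  A gray
    H gray
      G gray
        B gray
          B→C: C black — skip
          B→D: D black — skip
        B black
        J gray
          J→F: F black — skip
          J→E: E black — skip
          J→D: D black — skip
          J→A: A is gray → back edge
First back edge: J → A.

J->A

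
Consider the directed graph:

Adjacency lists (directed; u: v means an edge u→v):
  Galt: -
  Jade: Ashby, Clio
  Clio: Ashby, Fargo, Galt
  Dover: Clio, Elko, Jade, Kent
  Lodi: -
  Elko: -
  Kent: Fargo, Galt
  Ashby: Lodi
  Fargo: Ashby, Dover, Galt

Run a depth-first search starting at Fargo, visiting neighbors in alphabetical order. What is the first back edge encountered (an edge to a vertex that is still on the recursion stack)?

DFS from Fargo (visiting neighbors in alphabetical order); mark gray on enter, black on exit:
Fargo gray
  Ashby gray
    Lodi gray
    Lodi black
  Ashby black
  Dover gray
    Clio gray
      Clio→Ashby: Ashby black — skip
      Clio→Fargo: Fargo is gray → back edge
First back edge: Clio → Fargo.

Clio->Fargo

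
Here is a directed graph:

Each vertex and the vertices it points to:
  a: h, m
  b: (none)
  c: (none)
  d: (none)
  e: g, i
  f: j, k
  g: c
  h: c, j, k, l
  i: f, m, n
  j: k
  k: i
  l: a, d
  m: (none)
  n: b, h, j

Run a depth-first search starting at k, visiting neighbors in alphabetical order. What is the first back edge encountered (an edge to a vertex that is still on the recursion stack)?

j→k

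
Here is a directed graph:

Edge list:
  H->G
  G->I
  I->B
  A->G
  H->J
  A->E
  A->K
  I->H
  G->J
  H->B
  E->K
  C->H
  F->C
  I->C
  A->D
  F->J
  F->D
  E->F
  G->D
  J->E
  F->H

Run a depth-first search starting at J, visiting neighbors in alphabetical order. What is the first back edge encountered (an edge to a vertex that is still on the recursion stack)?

I->C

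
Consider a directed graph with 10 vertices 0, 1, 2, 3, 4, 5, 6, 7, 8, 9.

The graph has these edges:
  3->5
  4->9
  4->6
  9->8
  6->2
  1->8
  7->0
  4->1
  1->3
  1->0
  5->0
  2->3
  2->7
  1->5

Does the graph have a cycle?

No

DFS with white/gray/black marking, starting from 0:
0 gray
0 black
1 gray
  3 gray
    5 gray
      5→0: 0 black — skip
    5 black
  3 black
  8 gray
  8 black
  1→5: 5 black — skip
  1→0: 0 black — skip
1 black
2 gray
  7 gray
    7→0: 0 black — skip
  7 black
  2→3: 3 black — skip
2 black
4 gray
  4→1: 1 black — skip
  6 gray
    6→2: 2 black — skip
  6 black
  9 gray
    9→8: 8 black — skip
  9 black
4 black
Every edge goes to a white or black vertex — no back edge, so the graph is acyclic.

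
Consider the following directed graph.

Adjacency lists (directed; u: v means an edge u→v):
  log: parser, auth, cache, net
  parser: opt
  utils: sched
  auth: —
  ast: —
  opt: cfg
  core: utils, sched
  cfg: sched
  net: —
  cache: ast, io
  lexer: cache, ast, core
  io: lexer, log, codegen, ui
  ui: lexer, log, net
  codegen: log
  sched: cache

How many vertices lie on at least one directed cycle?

12

A vertex is on a directed cycle iff it belongs to a strongly connected component of size ≥ 2 (or has a self-loop).
The vertices on cycles are {io, ui, cfg, log, opt, core, cache, lexer, sched, utils, parser, codegen} — 12 in total.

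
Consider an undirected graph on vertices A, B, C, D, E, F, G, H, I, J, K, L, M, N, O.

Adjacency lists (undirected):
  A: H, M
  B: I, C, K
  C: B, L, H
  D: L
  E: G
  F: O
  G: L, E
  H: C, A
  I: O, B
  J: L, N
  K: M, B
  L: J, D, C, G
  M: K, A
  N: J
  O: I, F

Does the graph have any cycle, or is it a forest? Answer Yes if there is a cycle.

DFS, tracking each vertex's parent; an edge to a visited non-parent vertex closes a cycle.
Start from C:
visit C (parent –)
  visit B (parent C)
    visit I (parent B)
      visit O (parent I)
        O–I: parent, skip
        visit F (parent O)
          F–O: parent, skip
      I–B: parent, skip
    B–C: parent, skip
    visit K (parent B)
      visit M (parent K)
        M–K: parent, skip
        visit A (parent M)
          visit H (parent A)
            H–C: C visited and ≠ parent → cycle
Cycle: C – B – K – M – A – H – C.

Yes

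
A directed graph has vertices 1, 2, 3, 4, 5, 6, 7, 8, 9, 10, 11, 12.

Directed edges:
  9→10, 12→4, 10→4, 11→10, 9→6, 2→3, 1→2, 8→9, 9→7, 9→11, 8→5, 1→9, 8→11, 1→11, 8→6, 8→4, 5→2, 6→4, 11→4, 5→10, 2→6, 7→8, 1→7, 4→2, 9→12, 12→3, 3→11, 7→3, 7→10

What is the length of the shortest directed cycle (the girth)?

3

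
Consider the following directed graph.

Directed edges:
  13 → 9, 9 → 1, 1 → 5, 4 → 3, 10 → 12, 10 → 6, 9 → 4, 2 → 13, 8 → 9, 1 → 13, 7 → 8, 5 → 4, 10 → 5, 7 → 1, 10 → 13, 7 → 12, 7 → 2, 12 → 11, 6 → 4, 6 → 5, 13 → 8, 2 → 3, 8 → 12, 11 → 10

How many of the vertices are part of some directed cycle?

7

A vertex is on a directed cycle iff it belongs to a strongly connected component of size ≥ 2 (or has a self-loop).
The vertices on cycles are {1, 8, 9, 10, 11, 12, 13} — 7 in total.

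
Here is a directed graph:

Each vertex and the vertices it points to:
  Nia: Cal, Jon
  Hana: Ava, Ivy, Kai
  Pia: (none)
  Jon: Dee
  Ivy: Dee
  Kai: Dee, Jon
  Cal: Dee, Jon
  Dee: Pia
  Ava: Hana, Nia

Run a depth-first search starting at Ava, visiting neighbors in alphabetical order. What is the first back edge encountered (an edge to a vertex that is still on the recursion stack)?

Hana→Ava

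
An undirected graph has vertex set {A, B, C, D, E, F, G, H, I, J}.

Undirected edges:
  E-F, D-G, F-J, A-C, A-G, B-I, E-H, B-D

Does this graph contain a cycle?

No

DFS, tracking each vertex's parent; an edge to a visited non-parent vertex closes a cycle.
Start from C:
visit C (parent –)
  visit A (parent C)
    visit G (parent A)
      visit D (parent G)
        D–G: parent, skip
        visit B (parent D)
          visit I (parent B)
            I–B: parent, skip
          B–D: parent, skip
      G–A: parent, skip
    A–C: parent, skip
visit E (parent –)
  visit F (parent E)
    F–E: parent, skip
    visit J (parent F)
      J–F: parent, skip
  visit H (parent E)
    H–E: parent, skip
No non-parent visited neighbor found — the graph is a forest.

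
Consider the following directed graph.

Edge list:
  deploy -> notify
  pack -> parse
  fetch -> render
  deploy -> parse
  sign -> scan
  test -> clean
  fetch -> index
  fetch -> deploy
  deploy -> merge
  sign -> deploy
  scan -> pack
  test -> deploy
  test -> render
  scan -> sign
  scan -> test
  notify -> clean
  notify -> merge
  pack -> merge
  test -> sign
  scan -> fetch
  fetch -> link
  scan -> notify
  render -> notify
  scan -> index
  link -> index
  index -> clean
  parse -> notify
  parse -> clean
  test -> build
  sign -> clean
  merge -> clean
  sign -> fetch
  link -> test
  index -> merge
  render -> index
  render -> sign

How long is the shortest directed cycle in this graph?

For each vertex v, BFS finds the shortest path from v back to v.
The shortest such closed walk is scan → sign → scan, length 2.

2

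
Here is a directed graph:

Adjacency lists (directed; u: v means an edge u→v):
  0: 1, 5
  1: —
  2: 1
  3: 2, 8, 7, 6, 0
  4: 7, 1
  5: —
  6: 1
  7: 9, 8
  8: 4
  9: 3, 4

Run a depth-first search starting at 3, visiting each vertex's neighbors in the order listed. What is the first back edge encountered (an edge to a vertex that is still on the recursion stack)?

DFS from 3 (visiting each vertex's neighbors in the order listed); mark gray on enter, black on exit:
3 gray
  2 gray
    1 gray
    1 black
  2 black
  8 gray
    4 gray
      7 gray
        9 gray
          9→3: 3 is gray → back edge
First back edge: 9 → 3.

9→3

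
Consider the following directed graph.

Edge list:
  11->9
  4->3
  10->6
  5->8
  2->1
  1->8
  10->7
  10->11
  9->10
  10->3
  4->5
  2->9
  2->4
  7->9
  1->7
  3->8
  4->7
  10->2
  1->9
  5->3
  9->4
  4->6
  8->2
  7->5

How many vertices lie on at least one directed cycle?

A vertex is on a directed cycle iff it belongs to a strongly connected component of size ≥ 2 (or has a self-loop).
The vertices on cycles are {1, 2, 3, 4, 5, 7, 8, 9, 10, 11} — 10 in total.

10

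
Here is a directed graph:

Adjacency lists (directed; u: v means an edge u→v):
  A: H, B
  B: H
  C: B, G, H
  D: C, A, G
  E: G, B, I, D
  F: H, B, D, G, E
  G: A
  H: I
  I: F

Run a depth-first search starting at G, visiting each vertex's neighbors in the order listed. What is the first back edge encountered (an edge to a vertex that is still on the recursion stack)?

F->H

DFS from G (visiting each vertex's neighbors in the order listed); mark gray on enter, black on exit:
G gray
  A gray
    H gray
      I gray
        F gray
          F→H: H is gray → back edge
First back edge: F → H.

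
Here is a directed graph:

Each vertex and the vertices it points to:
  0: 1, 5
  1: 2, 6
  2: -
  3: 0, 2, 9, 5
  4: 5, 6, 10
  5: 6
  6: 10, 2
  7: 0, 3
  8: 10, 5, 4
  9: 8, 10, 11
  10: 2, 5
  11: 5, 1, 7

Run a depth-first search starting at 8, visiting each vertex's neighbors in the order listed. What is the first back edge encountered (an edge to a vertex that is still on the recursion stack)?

6->10

DFS from 8 (visiting each vertex's neighbors in the order listed); mark gray on enter, black on exit:
8 gray
  10 gray
    2 gray
    2 black
    5 gray
      6 gray
        6→10: 10 is gray → back edge
First back edge: 6 → 10.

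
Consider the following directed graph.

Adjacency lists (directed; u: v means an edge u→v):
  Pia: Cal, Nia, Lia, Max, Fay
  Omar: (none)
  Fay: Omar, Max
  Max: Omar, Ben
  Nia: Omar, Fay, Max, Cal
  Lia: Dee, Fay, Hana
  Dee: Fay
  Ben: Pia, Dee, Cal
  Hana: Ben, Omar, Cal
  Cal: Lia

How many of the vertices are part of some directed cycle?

9

A vertex is on a directed cycle iff it belongs to a strongly connected component of size ≥ 2 (or has a self-loop).
The vertices on cycles are {Ben, Cal, Dee, Fay, Lia, Max, Nia, Pia, Hana} — 9 in total.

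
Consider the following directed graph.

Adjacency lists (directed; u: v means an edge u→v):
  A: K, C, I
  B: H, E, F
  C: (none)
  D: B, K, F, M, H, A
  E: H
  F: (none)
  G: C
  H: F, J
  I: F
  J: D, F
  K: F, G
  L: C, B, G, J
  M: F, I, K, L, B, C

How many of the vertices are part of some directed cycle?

A vertex is on a directed cycle iff it belongs to a strongly connected component of size ≥ 2 (or has a self-loop).
The vertices on cycles are {B, D, E, H, J, L, M} — 7 in total.

7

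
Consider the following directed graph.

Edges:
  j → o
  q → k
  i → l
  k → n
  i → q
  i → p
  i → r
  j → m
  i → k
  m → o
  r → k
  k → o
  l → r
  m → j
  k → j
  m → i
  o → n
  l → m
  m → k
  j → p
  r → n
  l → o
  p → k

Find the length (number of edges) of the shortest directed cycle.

For each vertex v, BFS finds the shortest path from v back to v.
The shortest such closed walk is m → j → m, length 2.

2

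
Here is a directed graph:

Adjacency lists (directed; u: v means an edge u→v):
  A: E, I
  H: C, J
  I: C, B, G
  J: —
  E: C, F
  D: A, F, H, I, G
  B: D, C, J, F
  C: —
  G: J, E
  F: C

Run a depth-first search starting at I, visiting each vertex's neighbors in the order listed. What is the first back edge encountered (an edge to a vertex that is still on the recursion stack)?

A->I

DFS from I (visiting each vertex's neighbors in the order listed); mark gray on enter, black on exit:
I gray
  C gray
  C black
  B gray
    D gray
      A gray
        E gray
          E→C: C black — skip
          F gray
            F→C: C black — skip
          F black
        E black
        A→I: I is gray → back edge
First back edge: A → I.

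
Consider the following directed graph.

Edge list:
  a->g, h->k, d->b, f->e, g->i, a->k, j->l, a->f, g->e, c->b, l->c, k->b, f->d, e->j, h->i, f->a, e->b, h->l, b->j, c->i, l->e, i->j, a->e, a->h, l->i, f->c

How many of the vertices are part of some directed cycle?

A vertex is on a directed cycle iff it belongs to a strongly connected component of size ≥ 2 (or has a self-loop).
The vertices on cycles are {a, b, c, e, f, i, j, l} — 8 in total.

8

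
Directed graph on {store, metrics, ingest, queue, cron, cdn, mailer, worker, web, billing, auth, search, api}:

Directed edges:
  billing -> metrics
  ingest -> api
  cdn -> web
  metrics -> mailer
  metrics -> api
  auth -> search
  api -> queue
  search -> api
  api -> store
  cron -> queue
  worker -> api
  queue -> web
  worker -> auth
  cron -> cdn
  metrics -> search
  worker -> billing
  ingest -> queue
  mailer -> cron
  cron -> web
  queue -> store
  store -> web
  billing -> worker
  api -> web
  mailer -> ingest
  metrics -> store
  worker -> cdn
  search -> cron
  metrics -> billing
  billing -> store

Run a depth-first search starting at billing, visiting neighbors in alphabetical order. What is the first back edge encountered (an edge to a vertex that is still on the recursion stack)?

DFS from billing (visiting neighbors in alphabetical order); mark gray on enter, black on exit:
billing gray
  metrics gray
    api gray
      queue gray
        store gray
          web gray
          web black
        store black
        queue→web: web black — skip
      queue black
      api→store: store black — skip
      api→web: web black — skip
    api black
    metrics→billing: billing is gray → back edge
First back edge: metrics → billing.

metrics→billing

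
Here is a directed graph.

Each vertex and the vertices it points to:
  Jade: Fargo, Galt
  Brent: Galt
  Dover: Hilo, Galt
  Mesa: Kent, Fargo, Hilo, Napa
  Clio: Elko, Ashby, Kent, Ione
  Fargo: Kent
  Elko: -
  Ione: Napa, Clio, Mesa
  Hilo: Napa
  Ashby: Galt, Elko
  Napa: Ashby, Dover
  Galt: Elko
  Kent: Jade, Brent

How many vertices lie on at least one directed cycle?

A vertex is on a directed cycle iff it belongs to a strongly connected component of size ≥ 2 (or has a self-loop).
The vertices on cycles are {Clio, Hilo, Ione, Jade, Kent, Napa, Dover, Fargo} — 8 in total.

8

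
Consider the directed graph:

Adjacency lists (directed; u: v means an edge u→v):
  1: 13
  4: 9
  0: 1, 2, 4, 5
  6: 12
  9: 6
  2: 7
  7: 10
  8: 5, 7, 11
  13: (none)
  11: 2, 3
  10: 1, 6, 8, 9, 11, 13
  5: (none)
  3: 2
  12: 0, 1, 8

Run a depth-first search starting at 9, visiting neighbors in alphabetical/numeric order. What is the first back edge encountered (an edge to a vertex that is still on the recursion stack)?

10→6

DFS from 9 (visiting neighbors in alphabetical/numeric order); mark gray on enter, black on exit:
9 gray
  6 gray
    12 gray
      0 gray
        1 gray
          13 gray
          13 black
        1 black
        2 gray
          7 gray
            10 gray
              10→1: 1 black — skip
              10→6: 6 is gray → back edge
First back edge: 10 → 6.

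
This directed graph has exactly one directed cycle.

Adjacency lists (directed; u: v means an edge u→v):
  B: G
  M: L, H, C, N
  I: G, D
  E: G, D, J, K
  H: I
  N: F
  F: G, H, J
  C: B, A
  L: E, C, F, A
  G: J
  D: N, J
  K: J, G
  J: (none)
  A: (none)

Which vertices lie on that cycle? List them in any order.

D, F, H, I, N

DFS with gray/black marking from H:
H gray
  I gray
    G gray
      J gray
      J black
    G black
    D gray
      N gray
        F gray
          F→G: G black — skip
          F→H: H is gray → back edge
Back edge closes the cycle H → I → D → N → F → H; its vertices are {D, F, H, I, N}.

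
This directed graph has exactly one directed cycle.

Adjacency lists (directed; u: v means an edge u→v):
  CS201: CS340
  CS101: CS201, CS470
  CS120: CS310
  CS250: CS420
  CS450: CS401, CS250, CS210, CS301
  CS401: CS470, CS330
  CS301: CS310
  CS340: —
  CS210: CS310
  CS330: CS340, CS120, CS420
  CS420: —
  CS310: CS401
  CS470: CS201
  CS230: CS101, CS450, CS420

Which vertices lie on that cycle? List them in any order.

DFS with gray/black marking from CS401:
CS401 gray
  CS470 gray
    CS201 gray
      CS340 gray
      CS340 black
    CS201 black
  CS470 black
  CS330 gray
    CS330→CS340: CS340 black — skip
    CS120 gray
      CS310 gray
        CS310→CS401: CS401 is gray → back edge
Back edge closes the cycle CS401 → CS330 → CS120 → CS310 → CS401; its vertices are {CS120, CS310, CS330, CS401}.

CS120, CS310, CS330, CS401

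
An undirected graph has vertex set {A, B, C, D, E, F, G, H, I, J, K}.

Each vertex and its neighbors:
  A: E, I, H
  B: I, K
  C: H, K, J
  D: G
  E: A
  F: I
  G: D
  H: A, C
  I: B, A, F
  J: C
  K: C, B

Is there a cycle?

Yes

DFS, tracking each vertex's parent; an edge to a visited non-parent vertex closes a cycle.
Start from H:
visit H (parent –)
  visit A (parent H)
    visit E (parent A)
      E–A: parent, skip
    visit I (parent A)
      visit B (parent I)
        B–I: parent, skip
        visit K (parent B)
          visit C (parent K)
            C–H: H visited and ≠ parent → cycle
Cycle: H – A – I – B – K – C – H.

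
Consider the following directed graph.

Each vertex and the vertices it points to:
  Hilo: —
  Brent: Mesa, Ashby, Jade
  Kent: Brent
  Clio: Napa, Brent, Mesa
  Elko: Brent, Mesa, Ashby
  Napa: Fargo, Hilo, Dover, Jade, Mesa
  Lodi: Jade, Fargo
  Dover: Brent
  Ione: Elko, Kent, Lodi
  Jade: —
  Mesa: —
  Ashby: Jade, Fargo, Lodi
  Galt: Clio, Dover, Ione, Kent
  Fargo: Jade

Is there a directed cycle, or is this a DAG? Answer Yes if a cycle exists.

No

DFS with white/gray/black marking, starting from Napa:
Napa gray
  Fargo gray
    Jade gray
    Jade black
  Fargo black
  Hilo gray
  Hilo black
  Dover gray
    Brent gray
      Mesa gray
      Mesa black
      Ashby gray
        Ashby→Jade: Jade black — skip
        Ashby→Fargo: Fargo black — skip
        Lodi gray
          Lodi→Jade: Jade black — skip
          Lodi→Fargo: Fargo black — skip
        Lodi black
      Ashby black
      Brent→Jade: Jade black — skip
    Brent black
  Dover black
  Napa→Jade: Jade black — skip
  Napa→Mesa: Mesa black — skip
Napa black
Kent gray
  Kent→Brent: Brent black — skip
Kent black
Clio gray
  Clio→Napa: Napa black — skip
  Clio→Brent: Brent black — skip
  Clio→Mesa: Mesa black — skip
Clio black
Elko gray
  Elko→Brent: Brent black — skip
  Elko→Mesa: Mesa black — skip
  Elko→Ashby: Ashby black — skip
Elko black
Ione gray
  Ione→Elko: Elko black — skip
  Ione→Kent: Kent black — skip
  Ione→Lodi: Lodi black — skip
Ione black
Galt gray
  Galt→Clio: Clio black — skip
  Galt→Dover: Dover black — skip
  Galt→Ione: Ione black — skip
  Galt→Kent: Kent black — skip
Galt black
Every edge goes to a white or black vertex — no back edge, so the graph is acyclic.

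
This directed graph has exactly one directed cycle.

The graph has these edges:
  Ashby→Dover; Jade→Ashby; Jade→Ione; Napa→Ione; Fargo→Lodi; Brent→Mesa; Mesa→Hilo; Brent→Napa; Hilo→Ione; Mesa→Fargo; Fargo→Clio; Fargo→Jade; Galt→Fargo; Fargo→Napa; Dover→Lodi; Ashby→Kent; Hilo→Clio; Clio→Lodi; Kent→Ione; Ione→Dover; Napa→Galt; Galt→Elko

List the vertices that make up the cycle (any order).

Galt, Napa, Fargo

DFS with gray/black marking from Fargo:
Fargo gray
  Clio gray
    Lodi gray
    Lodi black
  Clio black
  Jade gray
    Ashby gray
      Dover gray
        Dover→Lodi: Lodi black — skip
      Dover black
      Kent gray
        Ione gray
          Ione→Dover: Dover black — skip
        Ione black
      Kent black
    Ashby black
    Jade→Ione: Ione black — skip
  Jade black
  Fargo→Lodi: Lodi black — skip
  Napa gray
    Napa→Ione: Ione black — skip
    Galt gray
      Elko gray
      Elko black
      Galt→Fargo: Fargo is gray → back edge
Back edge closes the cycle Fargo → Napa → Galt → Fargo; its vertices are {Galt, Napa, Fargo}.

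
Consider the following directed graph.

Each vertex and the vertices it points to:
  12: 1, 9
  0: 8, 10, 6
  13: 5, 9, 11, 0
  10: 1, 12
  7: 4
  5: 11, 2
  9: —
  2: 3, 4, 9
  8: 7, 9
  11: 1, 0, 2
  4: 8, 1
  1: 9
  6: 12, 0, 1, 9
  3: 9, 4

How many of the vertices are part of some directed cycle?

A vertex is on a directed cycle iff it belongs to a strongly connected component of size ≥ 2 (or has a self-loop).
The vertices on cycles are {0, 4, 6, 7, 8} — 5 in total.

5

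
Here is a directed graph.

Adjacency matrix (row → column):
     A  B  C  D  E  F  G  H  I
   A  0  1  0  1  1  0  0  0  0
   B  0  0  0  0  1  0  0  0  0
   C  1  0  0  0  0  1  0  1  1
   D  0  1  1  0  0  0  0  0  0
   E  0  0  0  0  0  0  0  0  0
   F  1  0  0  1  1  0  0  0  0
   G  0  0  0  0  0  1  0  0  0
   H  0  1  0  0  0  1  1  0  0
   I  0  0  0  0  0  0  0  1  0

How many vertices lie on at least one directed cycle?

A vertex is on a directed cycle iff it belongs to a strongly connected component of size ≥ 2 (or has a self-loop).
The vertices on cycles are {A, C, D, F, G, H, I} — 7 in total.

7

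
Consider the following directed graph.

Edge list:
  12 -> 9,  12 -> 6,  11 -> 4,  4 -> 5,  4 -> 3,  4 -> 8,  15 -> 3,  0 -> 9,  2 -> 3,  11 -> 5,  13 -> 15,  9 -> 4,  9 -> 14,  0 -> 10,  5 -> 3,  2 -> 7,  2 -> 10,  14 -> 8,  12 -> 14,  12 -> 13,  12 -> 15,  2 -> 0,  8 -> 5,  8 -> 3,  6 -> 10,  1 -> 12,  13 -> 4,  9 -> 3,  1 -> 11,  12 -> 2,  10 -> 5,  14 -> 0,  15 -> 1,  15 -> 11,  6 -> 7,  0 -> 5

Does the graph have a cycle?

DFS with white/gray/black marking, starting from 7:
7 gray
7 black
0 gray
  9 gray
    4 gray
      8 gray
        5 gray
          3 gray
          3 black
        5 black
        8→3: 3 black — skip
      8 black
      4→5: 5 black — skip
      4→3: 3 black — skip
    4 black
    14 gray
      14→0: 0 is gray → back edge
Back edge found, so a cycle exists: 0 → 9 → 14 → 0.

Yes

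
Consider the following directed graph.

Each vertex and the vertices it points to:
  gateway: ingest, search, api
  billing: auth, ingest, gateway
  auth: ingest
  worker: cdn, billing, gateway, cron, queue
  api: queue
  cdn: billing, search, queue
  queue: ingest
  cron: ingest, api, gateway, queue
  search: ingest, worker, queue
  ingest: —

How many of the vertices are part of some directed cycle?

6

A vertex is on a directed cycle iff it belongs to a strongly connected component of size ≥ 2 (or has a self-loop).
The vertices on cycles are {cdn, cron, search, worker, billing, gateway} — 6 in total.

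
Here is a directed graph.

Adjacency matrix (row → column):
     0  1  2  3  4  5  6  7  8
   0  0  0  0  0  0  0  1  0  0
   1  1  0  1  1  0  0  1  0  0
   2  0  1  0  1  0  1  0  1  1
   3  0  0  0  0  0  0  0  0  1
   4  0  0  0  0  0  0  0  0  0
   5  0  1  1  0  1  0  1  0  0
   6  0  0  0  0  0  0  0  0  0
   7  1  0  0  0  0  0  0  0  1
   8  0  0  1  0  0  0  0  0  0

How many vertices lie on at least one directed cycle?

A vertex is on a directed cycle iff it belongs to a strongly connected component of size ≥ 2 (or has a self-loop).
The vertices on cycles are {1, 2, 3, 5, 7, 8} — 6 in total.

6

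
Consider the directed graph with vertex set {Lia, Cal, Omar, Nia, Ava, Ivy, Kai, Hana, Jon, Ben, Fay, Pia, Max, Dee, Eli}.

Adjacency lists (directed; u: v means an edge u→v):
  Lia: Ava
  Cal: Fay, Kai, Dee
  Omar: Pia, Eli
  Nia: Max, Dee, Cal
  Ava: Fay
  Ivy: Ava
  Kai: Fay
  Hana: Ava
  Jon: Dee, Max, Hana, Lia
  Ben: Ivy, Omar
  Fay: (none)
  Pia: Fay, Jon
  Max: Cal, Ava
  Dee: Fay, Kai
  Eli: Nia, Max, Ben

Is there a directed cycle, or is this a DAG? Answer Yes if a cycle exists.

Yes

DFS with white/gray/black marking, starting from Lia:
Lia gray
  Ava gray
    Fay gray
    Fay black
  Ava black
Lia black
Cal gray
  Cal→Fay: Fay black — skip
  Kai gray
    Kai→Fay: Fay black — skip
  Kai black
  Dee gray
    Dee→Fay: Fay black — skip
    Dee→Kai: Kai black — skip
  Dee black
Cal black
Omar gray
  Pia gray
    Pia→Fay: Fay black — skip
    Jon gray
      Jon→Dee: Dee black — skip
      Max gray
        Max→Cal: Cal black — skip
        Max→Ava: Ava black — skip
      Max black
      Hana gray
        Hana→Ava: Ava black — skip
      Hana black
      Jon→Lia: Lia black — skip
    Jon black
  Pia black
  Eli gray
    Nia gray
      Nia→Max: Max black — skip
      Nia→Dee: Dee black — skip
      Nia→Cal: Cal black — skip
    Nia black
    Eli→Max: Max black — skip
    Ben gray
      Ivy gray
        Ivy→Ava: Ava black — skip
      Ivy black
      Ben→Omar: Omar is gray → back edge
Back edge found, so a cycle exists: Omar → Eli → Ben → Omar.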